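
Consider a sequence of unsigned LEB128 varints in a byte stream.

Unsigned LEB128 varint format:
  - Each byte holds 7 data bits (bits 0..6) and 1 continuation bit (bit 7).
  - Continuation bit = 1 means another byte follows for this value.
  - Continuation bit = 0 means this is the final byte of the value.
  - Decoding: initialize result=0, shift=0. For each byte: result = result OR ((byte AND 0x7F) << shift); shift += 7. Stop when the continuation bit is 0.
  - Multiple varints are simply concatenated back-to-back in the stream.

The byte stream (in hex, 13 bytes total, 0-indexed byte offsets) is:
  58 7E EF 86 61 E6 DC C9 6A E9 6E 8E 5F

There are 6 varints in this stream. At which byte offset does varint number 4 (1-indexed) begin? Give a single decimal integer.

  byte[0]=0x58 cont=0 payload=0x58=88: acc |= 88<<0 -> acc=88 shift=7 [end]
Varint 1: bytes[0:1] = 58 -> value 88 (1 byte(s))
  byte[1]=0x7E cont=0 payload=0x7E=126: acc |= 126<<0 -> acc=126 shift=7 [end]
Varint 2: bytes[1:2] = 7E -> value 126 (1 byte(s))
  byte[2]=0xEF cont=1 payload=0x6F=111: acc |= 111<<0 -> acc=111 shift=7
  byte[3]=0x86 cont=1 payload=0x06=6: acc |= 6<<7 -> acc=879 shift=14
  byte[4]=0x61 cont=0 payload=0x61=97: acc |= 97<<14 -> acc=1590127 shift=21 [end]
Varint 3: bytes[2:5] = EF 86 61 -> value 1590127 (3 byte(s))
  byte[5]=0xE6 cont=1 payload=0x66=102: acc |= 102<<0 -> acc=102 shift=7
  byte[6]=0xDC cont=1 payload=0x5C=92: acc |= 92<<7 -> acc=11878 shift=14
  byte[7]=0xC9 cont=1 payload=0x49=73: acc |= 73<<14 -> acc=1207910 shift=21
  byte[8]=0x6A cont=0 payload=0x6A=106: acc |= 106<<21 -> acc=223506022 shift=28 [end]
Varint 4: bytes[5:9] = E6 DC C9 6A -> value 223506022 (4 byte(s))
  byte[9]=0xE9 cont=1 payload=0x69=105: acc |= 105<<0 -> acc=105 shift=7
  byte[10]=0x6E cont=0 payload=0x6E=110: acc |= 110<<7 -> acc=14185 shift=14 [end]
Varint 5: bytes[9:11] = E9 6E -> value 14185 (2 byte(s))
  byte[11]=0x8E cont=1 payload=0x0E=14: acc |= 14<<0 -> acc=14 shift=7
  byte[12]=0x5F cont=0 payload=0x5F=95: acc |= 95<<7 -> acc=12174 shift=14 [end]
Varint 6: bytes[11:13] = 8E 5F -> value 12174 (2 byte(s))

Answer: 5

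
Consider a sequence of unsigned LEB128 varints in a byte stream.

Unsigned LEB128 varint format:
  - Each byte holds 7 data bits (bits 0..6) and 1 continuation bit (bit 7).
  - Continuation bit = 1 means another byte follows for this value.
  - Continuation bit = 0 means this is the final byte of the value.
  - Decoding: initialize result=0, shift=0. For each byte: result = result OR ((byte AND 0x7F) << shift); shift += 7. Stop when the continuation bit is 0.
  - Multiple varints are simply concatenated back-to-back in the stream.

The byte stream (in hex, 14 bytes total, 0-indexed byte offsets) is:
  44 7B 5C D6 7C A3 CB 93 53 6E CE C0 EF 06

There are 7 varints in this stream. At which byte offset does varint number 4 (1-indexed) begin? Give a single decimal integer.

  byte[0]=0x44 cont=0 payload=0x44=68: acc |= 68<<0 -> acc=68 shift=7 [end]
Varint 1: bytes[0:1] = 44 -> value 68 (1 byte(s))
  byte[1]=0x7B cont=0 payload=0x7B=123: acc |= 123<<0 -> acc=123 shift=7 [end]
Varint 2: bytes[1:2] = 7B -> value 123 (1 byte(s))
  byte[2]=0x5C cont=0 payload=0x5C=92: acc |= 92<<0 -> acc=92 shift=7 [end]
Varint 3: bytes[2:3] = 5C -> value 92 (1 byte(s))
  byte[3]=0xD6 cont=1 payload=0x56=86: acc |= 86<<0 -> acc=86 shift=7
  byte[4]=0x7C cont=0 payload=0x7C=124: acc |= 124<<7 -> acc=15958 shift=14 [end]
Varint 4: bytes[3:5] = D6 7C -> value 15958 (2 byte(s))
  byte[5]=0xA3 cont=1 payload=0x23=35: acc |= 35<<0 -> acc=35 shift=7
  byte[6]=0xCB cont=1 payload=0x4B=75: acc |= 75<<7 -> acc=9635 shift=14
  byte[7]=0x93 cont=1 payload=0x13=19: acc |= 19<<14 -> acc=320931 shift=21
  byte[8]=0x53 cont=0 payload=0x53=83: acc |= 83<<21 -> acc=174384547 shift=28 [end]
Varint 5: bytes[5:9] = A3 CB 93 53 -> value 174384547 (4 byte(s))
  byte[9]=0x6E cont=0 payload=0x6E=110: acc |= 110<<0 -> acc=110 shift=7 [end]
Varint 6: bytes[9:10] = 6E -> value 110 (1 byte(s))
  byte[10]=0xCE cont=1 payload=0x4E=78: acc |= 78<<0 -> acc=78 shift=7
  byte[11]=0xC0 cont=1 payload=0x40=64: acc |= 64<<7 -> acc=8270 shift=14
  byte[12]=0xEF cont=1 payload=0x6F=111: acc |= 111<<14 -> acc=1826894 shift=21
  byte[13]=0x06 cont=0 payload=0x06=6: acc |= 6<<21 -> acc=14409806 shift=28 [end]
Varint 7: bytes[10:14] = CE C0 EF 06 -> value 14409806 (4 byte(s))

Answer: 3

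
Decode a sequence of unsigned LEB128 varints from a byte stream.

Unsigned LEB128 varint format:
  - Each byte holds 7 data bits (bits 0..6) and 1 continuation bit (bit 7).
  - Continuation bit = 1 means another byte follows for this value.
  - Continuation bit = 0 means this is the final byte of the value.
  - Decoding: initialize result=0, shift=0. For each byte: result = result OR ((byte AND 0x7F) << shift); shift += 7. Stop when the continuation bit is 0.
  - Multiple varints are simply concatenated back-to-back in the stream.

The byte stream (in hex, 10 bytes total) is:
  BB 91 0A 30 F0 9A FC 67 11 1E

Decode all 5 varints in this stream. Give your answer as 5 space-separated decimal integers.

Answer: 166075 48 218041712 17 30

Derivation:
  byte[0]=0xBB cont=1 payload=0x3B=59: acc |= 59<<0 -> acc=59 shift=7
  byte[1]=0x91 cont=1 payload=0x11=17: acc |= 17<<7 -> acc=2235 shift=14
  byte[2]=0x0A cont=0 payload=0x0A=10: acc |= 10<<14 -> acc=166075 shift=21 [end]
Varint 1: bytes[0:3] = BB 91 0A -> value 166075 (3 byte(s))
  byte[3]=0x30 cont=0 payload=0x30=48: acc |= 48<<0 -> acc=48 shift=7 [end]
Varint 2: bytes[3:4] = 30 -> value 48 (1 byte(s))
  byte[4]=0xF0 cont=1 payload=0x70=112: acc |= 112<<0 -> acc=112 shift=7
  byte[5]=0x9A cont=1 payload=0x1A=26: acc |= 26<<7 -> acc=3440 shift=14
  byte[6]=0xFC cont=1 payload=0x7C=124: acc |= 124<<14 -> acc=2035056 shift=21
  byte[7]=0x67 cont=0 payload=0x67=103: acc |= 103<<21 -> acc=218041712 shift=28 [end]
Varint 3: bytes[4:8] = F0 9A FC 67 -> value 218041712 (4 byte(s))
  byte[8]=0x11 cont=0 payload=0x11=17: acc |= 17<<0 -> acc=17 shift=7 [end]
Varint 4: bytes[8:9] = 11 -> value 17 (1 byte(s))
  byte[9]=0x1E cont=0 payload=0x1E=30: acc |= 30<<0 -> acc=30 shift=7 [end]
Varint 5: bytes[9:10] = 1E -> value 30 (1 byte(s))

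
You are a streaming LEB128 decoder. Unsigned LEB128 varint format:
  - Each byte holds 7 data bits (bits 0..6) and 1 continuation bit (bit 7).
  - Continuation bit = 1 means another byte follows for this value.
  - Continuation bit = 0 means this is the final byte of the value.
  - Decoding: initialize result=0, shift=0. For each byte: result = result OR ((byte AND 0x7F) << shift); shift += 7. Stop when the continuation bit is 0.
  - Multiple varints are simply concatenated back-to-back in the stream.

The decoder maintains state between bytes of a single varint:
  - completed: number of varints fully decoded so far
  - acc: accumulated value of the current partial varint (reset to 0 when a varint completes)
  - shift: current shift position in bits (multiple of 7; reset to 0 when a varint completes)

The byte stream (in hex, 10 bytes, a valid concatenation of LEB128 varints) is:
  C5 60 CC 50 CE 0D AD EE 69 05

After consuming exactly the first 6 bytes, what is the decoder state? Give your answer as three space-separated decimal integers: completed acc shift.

Answer: 3 0 0

Derivation:
byte[0]=0xC5 cont=1 payload=0x45: acc |= 69<<0 -> completed=0 acc=69 shift=7
byte[1]=0x60 cont=0 payload=0x60: varint #1 complete (value=12357); reset -> completed=1 acc=0 shift=0
byte[2]=0xCC cont=1 payload=0x4C: acc |= 76<<0 -> completed=1 acc=76 shift=7
byte[3]=0x50 cont=0 payload=0x50: varint #2 complete (value=10316); reset -> completed=2 acc=0 shift=0
byte[4]=0xCE cont=1 payload=0x4E: acc |= 78<<0 -> completed=2 acc=78 shift=7
byte[5]=0x0D cont=0 payload=0x0D: varint #3 complete (value=1742); reset -> completed=3 acc=0 shift=0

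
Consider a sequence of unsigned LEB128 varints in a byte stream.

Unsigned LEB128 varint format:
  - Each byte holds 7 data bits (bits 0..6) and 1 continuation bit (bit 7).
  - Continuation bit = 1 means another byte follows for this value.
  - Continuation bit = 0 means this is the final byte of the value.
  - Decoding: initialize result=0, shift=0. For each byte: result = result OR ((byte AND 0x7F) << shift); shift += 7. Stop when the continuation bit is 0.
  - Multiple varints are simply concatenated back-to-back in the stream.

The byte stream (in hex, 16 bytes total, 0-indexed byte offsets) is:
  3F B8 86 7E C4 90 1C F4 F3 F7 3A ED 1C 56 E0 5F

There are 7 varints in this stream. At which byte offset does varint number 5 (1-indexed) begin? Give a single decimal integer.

Answer: 11

Derivation:
  byte[0]=0x3F cont=0 payload=0x3F=63: acc |= 63<<0 -> acc=63 shift=7 [end]
Varint 1: bytes[0:1] = 3F -> value 63 (1 byte(s))
  byte[1]=0xB8 cont=1 payload=0x38=56: acc |= 56<<0 -> acc=56 shift=7
  byte[2]=0x86 cont=1 payload=0x06=6: acc |= 6<<7 -> acc=824 shift=14
  byte[3]=0x7E cont=0 payload=0x7E=126: acc |= 126<<14 -> acc=2065208 shift=21 [end]
Varint 2: bytes[1:4] = B8 86 7E -> value 2065208 (3 byte(s))
  byte[4]=0xC4 cont=1 payload=0x44=68: acc |= 68<<0 -> acc=68 shift=7
  byte[5]=0x90 cont=1 payload=0x10=16: acc |= 16<<7 -> acc=2116 shift=14
  byte[6]=0x1C cont=0 payload=0x1C=28: acc |= 28<<14 -> acc=460868 shift=21 [end]
Varint 3: bytes[4:7] = C4 90 1C -> value 460868 (3 byte(s))
  byte[7]=0xF4 cont=1 payload=0x74=116: acc |= 116<<0 -> acc=116 shift=7
  byte[8]=0xF3 cont=1 payload=0x73=115: acc |= 115<<7 -> acc=14836 shift=14
  byte[9]=0xF7 cont=1 payload=0x77=119: acc |= 119<<14 -> acc=1964532 shift=21
  byte[10]=0x3A cont=0 payload=0x3A=58: acc |= 58<<21 -> acc=123599348 shift=28 [end]
Varint 4: bytes[7:11] = F4 F3 F7 3A -> value 123599348 (4 byte(s))
  byte[11]=0xED cont=1 payload=0x6D=109: acc |= 109<<0 -> acc=109 shift=7
  byte[12]=0x1C cont=0 payload=0x1C=28: acc |= 28<<7 -> acc=3693 shift=14 [end]
Varint 5: bytes[11:13] = ED 1C -> value 3693 (2 byte(s))
  byte[13]=0x56 cont=0 payload=0x56=86: acc |= 86<<0 -> acc=86 shift=7 [end]
Varint 6: bytes[13:14] = 56 -> value 86 (1 byte(s))
  byte[14]=0xE0 cont=1 payload=0x60=96: acc |= 96<<0 -> acc=96 shift=7
  byte[15]=0x5F cont=0 payload=0x5F=95: acc |= 95<<7 -> acc=12256 shift=14 [end]
Varint 7: bytes[14:16] = E0 5F -> value 12256 (2 byte(s))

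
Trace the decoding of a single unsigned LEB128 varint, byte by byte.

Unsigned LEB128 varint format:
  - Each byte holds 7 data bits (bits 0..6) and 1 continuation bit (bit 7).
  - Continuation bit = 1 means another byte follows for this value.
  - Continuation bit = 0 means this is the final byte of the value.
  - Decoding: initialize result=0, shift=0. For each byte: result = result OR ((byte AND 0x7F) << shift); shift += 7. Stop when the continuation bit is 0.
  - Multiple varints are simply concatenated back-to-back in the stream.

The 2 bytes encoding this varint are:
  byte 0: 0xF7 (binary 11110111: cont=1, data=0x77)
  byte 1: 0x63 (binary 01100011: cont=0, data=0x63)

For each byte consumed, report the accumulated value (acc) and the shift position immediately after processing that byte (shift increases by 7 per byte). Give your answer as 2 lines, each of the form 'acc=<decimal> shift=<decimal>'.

Answer: acc=119 shift=7
acc=12791 shift=14

Derivation:
byte 0=0xF7: payload=0x77=119, contrib = 119<<0 = 119; acc -> 119, shift -> 7
byte 1=0x63: payload=0x63=99, contrib = 99<<7 = 12672; acc -> 12791, shift -> 14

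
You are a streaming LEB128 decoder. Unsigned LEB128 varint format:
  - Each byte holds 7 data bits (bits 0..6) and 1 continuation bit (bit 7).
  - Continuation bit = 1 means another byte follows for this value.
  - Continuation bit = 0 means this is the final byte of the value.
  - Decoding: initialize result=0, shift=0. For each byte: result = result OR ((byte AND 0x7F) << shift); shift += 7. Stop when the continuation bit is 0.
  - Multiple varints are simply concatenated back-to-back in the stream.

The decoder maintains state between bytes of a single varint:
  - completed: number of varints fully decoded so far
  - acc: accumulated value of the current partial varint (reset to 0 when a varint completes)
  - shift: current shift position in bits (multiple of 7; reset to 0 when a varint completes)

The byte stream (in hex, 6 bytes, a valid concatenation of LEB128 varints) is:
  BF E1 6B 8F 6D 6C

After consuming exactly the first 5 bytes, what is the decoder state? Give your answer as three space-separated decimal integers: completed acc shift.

Answer: 2 0 0

Derivation:
byte[0]=0xBF cont=1 payload=0x3F: acc |= 63<<0 -> completed=0 acc=63 shift=7
byte[1]=0xE1 cont=1 payload=0x61: acc |= 97<<7 -> completed=0 acc=12479 shift=14
byte[2]=0x6B cont=0 payload=0x6B: varint #1 complete (value=1765567); reset -> completed=1 acc=0 shift=0
byte[3]=0x8F cont=1 payload=0x0F: acc |= 15<<0 -> completed=1 acc=15 shift=7
byte[4]=0x6D cont=0 payload=0x6D: varint #2 complete (value=13967); reset -> completed=2 acc=0 shift=0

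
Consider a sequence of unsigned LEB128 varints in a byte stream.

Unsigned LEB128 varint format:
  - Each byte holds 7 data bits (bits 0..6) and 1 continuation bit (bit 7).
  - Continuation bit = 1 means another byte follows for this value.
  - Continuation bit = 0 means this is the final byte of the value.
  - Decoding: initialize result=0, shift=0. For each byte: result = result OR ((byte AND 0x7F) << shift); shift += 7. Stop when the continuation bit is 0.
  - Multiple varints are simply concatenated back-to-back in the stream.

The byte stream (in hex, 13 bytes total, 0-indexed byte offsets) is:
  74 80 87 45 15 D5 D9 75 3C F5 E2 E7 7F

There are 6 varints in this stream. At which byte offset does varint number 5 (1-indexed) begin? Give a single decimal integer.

  byte[0]=0x74 cont=0 payload=0x74=116: acc |= 116<<0 -> acc=116 shift=7 [end]
Varint 1: bytes[0:1] = 74 -> value 116 (1 byte(s))
  byte[1]=0x80 cont=1 payload=0x00=0: acc |= 0<<0 -> acc=0 shift=7
  byte[2]=0x87 cont=1 payload=0x07=7: acc |= 7<<7 -> acc=896 shift=14
  byte[3]=0x45 cont=0 payload=0x45=69: acc |= 69<<14 -> acc=1131392 shift=21 [end]
Varint 2: bytes[1:4] = 80 87 45 -> value 1131392 (3 byte(s))
  byte[4]=0x15 cont=0 payload=0x15=21: acc |= 21<<0 -> acc=21 shift=7 [end]
Varint 3: bytes[4:5] = 15 -> value 21 (1 byte(s))
  byte[5]=0xD5 cont=1 payload=0x55=85: acc |= 85<<0 -> acc=85 shift=7
  byte[6]=0xD9 cont=1 payload=0x59=89: acc |= 89<<7 -> acc=11477 shift=14
  byte[7]=0x75 cont=0 payload=0x75=117: acc |= 117<<14 -> acc=1928405 shift=21 [end]
Varint 4: bytes[5:8] = D5 D9 75 -> value 1928405 (3 byte(s))
  byte[8]=0x3C cont=0 payload=0x3C=60: acc |= 60<<0 -> acc=60 shift=7 [end]
Varint 5: bytes[8:9] = 3C -> value 60 (1 byte(s))
  byte[9]=0xF5 cont=1 payload=0x75=117: acc |= 117<<0 -> acc=117 shift=7
  byte[10]=0xE2 cont=1 payload=0x62=98: acc |= 98<<7 -> acc=12661 shift=14
  byte[11]=0xE7 cont=1 payload=0x67=103: acc |= 103<<14 -> acc=1700213 shift=21
  byte[12]=0x7F cont=0 payload=0x7F=127: acc |= 127<<21 -> acc=268038517 shift=28 [end]
Varint 6: bytes[9:13] = F5 E2 E7 7F -> value 268038517 (4 byte(s))

Answer: 8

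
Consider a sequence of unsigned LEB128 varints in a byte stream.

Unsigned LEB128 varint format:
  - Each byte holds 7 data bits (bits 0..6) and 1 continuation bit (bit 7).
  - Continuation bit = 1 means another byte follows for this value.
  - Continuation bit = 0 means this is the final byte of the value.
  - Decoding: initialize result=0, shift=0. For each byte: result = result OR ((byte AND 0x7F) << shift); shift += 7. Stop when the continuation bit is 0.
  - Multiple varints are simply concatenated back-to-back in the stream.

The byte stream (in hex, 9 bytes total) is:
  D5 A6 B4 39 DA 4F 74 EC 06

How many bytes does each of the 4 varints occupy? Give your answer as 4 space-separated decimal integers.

Answer: 4 2 1 2

Derivation:
  byte[0]=0xD5 cont=1 payload=0x55=85: acc |= 85<<0 -> acc=85 shift=7
  byte[1]=0xA6 cont=1 payload=0x26=38: acc |= 38<<7 -> acc=4949 shift=14
  byte[2]=0xB4 cont=1 payload=0x34=52: acc |= 52<<14 -> acc=856917 shift=21
  byte[3]=0x39 cont=0 payload=0x39=57: acc |= 57<<21 -> acc=120394581 shift=28 [end]
Varint 1: bytes[0:4] = D5 A6 B4 39 -> value 120394581 (4 byte(s))
  byte[4]=0xDA cont=1 payload=0x5A=90: acc |= 90<<0 -> acc=90 shift=7
  byte[5]=0x4F cont=0 payload=0x4F=79: acc |= 79<<7 -> acc=10202 shift=14 [end]
Varint 2: bytes[4:6] = DA 4F -> value 10202 (2 byte(s))
  byte[6]=0x74 cont=0 payload=0x74=116: acc |= 116<<0 -> acc=116 shift=7 [end]
Varint 3: bytes[6:7] = 74 -> value 116 (1 byte(s))
  byte[7]=0xEC cont=1 payload=0x6C=108: acc |= 108<<0 -> acc=108 shift=7
  byte[8]=0x06 cont=0 payload=0x06=6: acc |= 6<<7 -> acc=876 shift=14 [end]
Varint 4: bytes[7:9] = EC 06 -> value 876 (2 byte(s))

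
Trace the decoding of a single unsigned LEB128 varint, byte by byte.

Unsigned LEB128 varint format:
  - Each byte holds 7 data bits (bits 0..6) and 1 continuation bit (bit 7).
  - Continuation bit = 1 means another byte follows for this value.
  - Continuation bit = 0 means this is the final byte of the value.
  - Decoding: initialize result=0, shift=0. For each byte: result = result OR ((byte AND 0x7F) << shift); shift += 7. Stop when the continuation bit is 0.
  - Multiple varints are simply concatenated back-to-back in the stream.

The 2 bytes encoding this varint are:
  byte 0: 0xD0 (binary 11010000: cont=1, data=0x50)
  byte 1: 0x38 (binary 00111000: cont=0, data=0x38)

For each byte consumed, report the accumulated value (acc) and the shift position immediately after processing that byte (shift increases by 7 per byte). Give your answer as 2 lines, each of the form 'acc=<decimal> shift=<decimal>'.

byte 0=0xD0: payload=0x50=80, contrib = 80<<0 = 80; acc -> 80, shift -> 7
byte 1=0x38: payload=0x38=56, contrib = 56<<7 = 7168; acc -> 7248, shift -> 14

Answer: acc=80 shift=7
acc=7248 shift=14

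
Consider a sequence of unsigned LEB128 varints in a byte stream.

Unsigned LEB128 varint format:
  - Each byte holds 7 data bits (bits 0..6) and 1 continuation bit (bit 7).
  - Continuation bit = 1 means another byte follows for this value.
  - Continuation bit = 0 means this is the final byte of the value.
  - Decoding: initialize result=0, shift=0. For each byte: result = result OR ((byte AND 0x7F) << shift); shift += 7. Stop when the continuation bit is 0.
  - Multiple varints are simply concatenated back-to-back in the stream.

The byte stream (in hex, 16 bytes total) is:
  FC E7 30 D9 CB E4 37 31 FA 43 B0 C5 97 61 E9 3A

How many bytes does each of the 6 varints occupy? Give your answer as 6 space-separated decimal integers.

  byte[0]=0xFC cont=1 payload=0x7C=124: acc |= 124<<0 -> acc=124 shift=7
  byte[1]=0xE7 cont=1 payload=0x67=103: acc |= 103<<7 -> acc=13308 shift=14
  byte[2]=0x30 cont=0 payload=0x30=48: acc |= 48<<14 -> acc=799740 shift=21 [end]
Varint 1: bytes[0:3] = FC E7 30 -> value 799740 (3 byte(s))
  byte[3]=0xD9 cont=1 payload=0x59=89: acc |= 89<<0 -> acc=89 shift=7
  byte[4]=0xCB cont=1 payload=0x4B=75: acc |= 75<<7 -> acc=9689 shift=14
  byte[5]=0xE4 cont=1 payload=0x64=100: acc |= 100<<14 -> acc=1648089 shift=21
  byte[6]=0x37 cont=0 payload=0x37=55: acc |= 55<<21 -> acc=116991449 shift=28 [end]
Varint 2: bytes[3:7] = D9 CB E4 37 -> value 116991449 (4 byte(s))
  byte[7]=0x31 cont=0 payload=0x31=49: acc |= 49<<0 -> acc=49 shift=7 [end]
Varint 3: bytes[7:8] = 31 -> value 49 (1 byte(s))
  byte[8]=0xFA cont=1 payload=0x7A=122: acc |= 122<<0 -> acc=122 shift=7
  byte[9]=0x43 cont=0 payload=0x43=67: acc |= 67<<7 -> acc=8698 shift=14 [end]
Varint 4: bytes[8:10] = FA 43 -> value 8698 (2 byte(s))
  byte[10]=0xB0 cont=1 payload=0x30=48: acc |= 48<<0 -> acc=48 shift=7
  byte[11]=0xC5 cont=1 payload=0x45=69: acc |= 69<<7 -> acc=8880 shift=14
  byte[12]=0x97 cont=1 payload=0x17=23: acc |= 23<<14 -> acc=385712 shift=21
  byte[13]=0x61 cont=0 payload=0x61=97: acc |= 97<<21 -> acc=203809456 shift=28 [end]
Varint 5: bytes[10:14] = B0 C5 97 61 -> value 203809456 (4 byte(s))
  byte[14]=0xE9 cont=1 payload=0x69=105: acc |= 105<<0 -> acc=105 shift=7
  byte[15]=0x3A cont=0 payload=0x3A=58: acc |= 58<<7 -> acc=7529 shift=14 [end]
Varint 6: bytes[14:16] = E9 3A -> value 7529 (2 byte(s))

Answer: 3 4 1 2 4 2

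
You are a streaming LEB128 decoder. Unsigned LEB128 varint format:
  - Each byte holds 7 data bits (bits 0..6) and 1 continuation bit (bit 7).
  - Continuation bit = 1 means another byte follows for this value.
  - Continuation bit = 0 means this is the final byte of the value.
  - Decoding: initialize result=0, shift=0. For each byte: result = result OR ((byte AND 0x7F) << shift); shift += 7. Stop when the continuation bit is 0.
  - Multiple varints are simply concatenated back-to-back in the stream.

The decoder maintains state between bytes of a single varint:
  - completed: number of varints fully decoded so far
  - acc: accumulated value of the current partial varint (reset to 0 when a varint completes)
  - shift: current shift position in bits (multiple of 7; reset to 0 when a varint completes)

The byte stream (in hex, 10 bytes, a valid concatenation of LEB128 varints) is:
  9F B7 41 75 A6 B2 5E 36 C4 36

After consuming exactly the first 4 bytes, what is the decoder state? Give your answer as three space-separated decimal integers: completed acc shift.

byte[0]=0x9F cont=1 payload=0x1F: acc |= 31<<0 -> completed=0 acc=31 shift=7
byte[1]=0xB7 cont=1 payload=0x37: acc |= 55<<7 -> completed=0 acc=7071 shift=14
byte[2]=0x41 cont=0 payload=0x41: varint #1 complete (value=1072031); reset -> completed=1 acc=0 shift=0
byte[3]=0x75 cont=0 payload=0x75: varint #2 complete (value=117); reset -> completed=2 acc=0 shift=0

Answer: 2 0 0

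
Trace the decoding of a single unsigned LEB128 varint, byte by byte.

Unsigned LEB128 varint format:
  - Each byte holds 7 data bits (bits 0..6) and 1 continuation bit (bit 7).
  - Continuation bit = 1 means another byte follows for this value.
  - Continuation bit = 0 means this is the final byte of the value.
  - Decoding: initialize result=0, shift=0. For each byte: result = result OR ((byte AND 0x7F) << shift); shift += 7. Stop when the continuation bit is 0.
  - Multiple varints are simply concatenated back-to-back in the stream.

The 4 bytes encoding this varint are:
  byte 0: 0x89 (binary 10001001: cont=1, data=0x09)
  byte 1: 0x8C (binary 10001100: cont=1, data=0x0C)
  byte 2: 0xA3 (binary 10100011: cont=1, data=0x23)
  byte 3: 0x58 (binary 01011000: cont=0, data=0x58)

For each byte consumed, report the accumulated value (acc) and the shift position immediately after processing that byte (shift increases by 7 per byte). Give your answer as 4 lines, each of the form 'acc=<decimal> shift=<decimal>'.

byte 0=0x89: payload=0x09=9, contrib = 9<<0 = 9; acc -> 9, shift -> 7
byte 1=0x8C: payload=0x0C=12, contrib = 12<<7 = 1536; acc -> 1545, shift -> 14
byte 2=0xA3: payload=0x23=35, contrib = 35<<14 = 573440; acc -> 574985, shift -> 21
byte 3=0x58: payload=0x58=88, contrib = 88<<21 = 184549376; acc -> 185124361, shift -> 28

Answer: acc=9 shift=7
acc=1545 shift=14
acc=574985 shift=21
acc=185124361 shift=28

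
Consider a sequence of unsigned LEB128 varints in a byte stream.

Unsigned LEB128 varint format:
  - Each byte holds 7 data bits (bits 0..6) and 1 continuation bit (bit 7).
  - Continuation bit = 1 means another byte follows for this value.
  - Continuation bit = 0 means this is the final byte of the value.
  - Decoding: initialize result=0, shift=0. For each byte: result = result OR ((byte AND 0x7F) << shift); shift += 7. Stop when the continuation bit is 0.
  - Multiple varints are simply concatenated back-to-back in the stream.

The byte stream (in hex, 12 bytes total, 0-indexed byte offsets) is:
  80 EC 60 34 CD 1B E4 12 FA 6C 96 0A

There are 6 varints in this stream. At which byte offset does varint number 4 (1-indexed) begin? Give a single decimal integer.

  byte[0]=0x80 cont=1 payload=0x00=0: acc |= 0<<0 -> acc=0 shift=7
  byte[1]=0xEC cont=1 payload=0x6C=108: acc |= 108<<7 -> acc=13824 shift=14
  byte[2]=0x60 cont=0 payload=0x60=96: acc |= 96<<14 -> acc=1586688 shift=21 [end]
Varint 1: bytes[0:3] = 80 EC 60 -> value 1586688 (3 byte(s))
  byte[3]=0x34 cont=0 payload=0x34=52: acc |= 52<<0 -> acc=52 shift=7 [end]
Varint 2: bytes[3:4] = 34 -> value 52 (1 byte(s))
  byte[4]=0xCD cont=1 payload=0x4D=77: acc |= 77<<0 -> acc=77 shift=7
  byte[5]=0x1B cont=0 payload=0x1B=27: acc |= 27<<7 -> acc=3533 shift=14 [end]
Varint 3: bytes[4:6] = CD 1B -> value 3533 (2 byte(s))
  byte[6]=0xE4 cont=1 payload=0x64=100: acc |= 100<<0 -> acc=100 shift=7
  byte[7]=0x12 cont=0 payload=0x12=18: acc |= 18<<7 -> acc=2404 shift=14 [end]
Varint 4: bytes[6:8] = E4 12 -> value 2404 (2 byte(s))
  byte[8]=0xFA cont=1 payload=0x7A=122: acc |= 122<<0 -> acc=122 shift=7
  byte[9]=0x6C cont=0 payload=0x6C=108: acc |= 108<<7 -> acc=13946 shift=14 [end]
Varint 5: bytes[8:10] = FA 6C -> value 13946 (2 byte(s))
  byte[10]=0x96 cont=1 payload=0x16=22: acc |= 22<<0 -> acc=22 shift=7
  byte[11]=0x0A cont=0 payload=0x0A=10: acc |= 10<<7 -> acc=1302 shift=14 [end]
Varint 6: bytes[10:12] = 96 0A -> value 1302 (2 byte(s))

Answer: 6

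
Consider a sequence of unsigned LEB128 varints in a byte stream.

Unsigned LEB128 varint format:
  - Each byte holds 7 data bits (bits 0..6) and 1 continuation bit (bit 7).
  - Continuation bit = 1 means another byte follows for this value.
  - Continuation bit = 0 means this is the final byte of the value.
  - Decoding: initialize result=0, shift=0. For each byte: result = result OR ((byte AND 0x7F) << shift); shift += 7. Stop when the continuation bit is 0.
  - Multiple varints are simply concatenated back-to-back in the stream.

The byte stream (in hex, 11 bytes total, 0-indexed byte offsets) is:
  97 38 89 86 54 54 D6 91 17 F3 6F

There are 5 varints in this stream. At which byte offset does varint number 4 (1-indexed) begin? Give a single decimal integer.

Answer: 6

Derivation:
  byte[0]=0x97 cont=1 payload=0x17=23: acc |= 23<<0 -> acc=23 shift=7
  byte[1]=0x38 cont=0 payload=0x38=56: acc |= 56<<7 -> acc=7191 shift=14 [end]
Varint 1: bytes[0:2] = 97 38 -> value 7191 (2 byte(s))
  byte[2]=0x89 cont=1 payload=0x09=9: acc |= 9<<0 -> acc=9 shift=7
  byte[3]=0x86 cont=1 payload=0x06=6: acc |= 6<<7 -> acc=777 shift=14
  byte[4]=0x54 cont=0 payload=0x54=84: acc |= 84<<14 -> acc=1377033 shift=21 [end]
Varint 2: bytes[2:5] = 89 86 54 -> value 1377033 (3 byte(s))
  byte[5]=0x54 cont=0 payload=0x54=84: acc |= 84<<0 -> acc=84 shift=7 [end]
Varint 3: bytes[5:6] = 54 -> value 84 (1 byte(s))
  byte[6]=0xD6 cont=1 payload=0x56=86: acc |= 86<<0 -> acc=86 shift=7
  byte[7]=0x91 cont=1 payload=0x11=17: acc |= 17<<7 -> acc=2262 shift=14
  byte[8]=0x17 cont=0 payload=0x17=23: acc |= 23<<14 -> acc=379094 shift=21 [end]
Varint 4: bytes[6:9] = D6 91 17 -> value 379094 (3 byte(s))
  byte[9]=0xF3 cont=1 payload=0x73=115: acc |= 115<<0 -> acc=115 shift=7
  byte[10]=0x6F cont=0 payload=0x6F=111: acc |= 111<<7 -> acc=14323 shift=14 [end]
Varint 5: bytes[9:11] = F3 6F -> value 14323 (2 byte(s))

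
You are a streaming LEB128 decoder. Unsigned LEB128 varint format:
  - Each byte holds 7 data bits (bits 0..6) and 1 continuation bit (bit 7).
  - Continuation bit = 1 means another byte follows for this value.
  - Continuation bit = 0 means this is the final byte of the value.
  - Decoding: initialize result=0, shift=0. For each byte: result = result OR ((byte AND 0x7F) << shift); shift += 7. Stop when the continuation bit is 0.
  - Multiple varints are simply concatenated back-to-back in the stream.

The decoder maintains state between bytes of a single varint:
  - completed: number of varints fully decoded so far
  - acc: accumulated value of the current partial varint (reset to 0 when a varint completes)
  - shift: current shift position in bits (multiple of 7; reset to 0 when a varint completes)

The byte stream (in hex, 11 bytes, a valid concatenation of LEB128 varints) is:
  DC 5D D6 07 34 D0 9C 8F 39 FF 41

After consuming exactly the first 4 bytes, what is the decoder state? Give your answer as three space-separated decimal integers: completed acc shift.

Answer: 2 0 0

Derivation:
byte[0]=0xDC cont=1 payload=0x5C: acc |= 92<<0 -> completed=0 acc=92 shift=7
byte[1]=0x5D cont=0 payload=0x5D: varint #1 complete (value=11996); reset -> completed=1 acc=0 shift=0
byte[2]=0xD6 cont=1 payload=0x56: acc |= 86<<0 -> completed=1 acc=86 shift=7
byte[3]=0x07 cont=0 payload=0x07: varint #2 complete (value=982); reset -> completed=2 acc=0 shift=0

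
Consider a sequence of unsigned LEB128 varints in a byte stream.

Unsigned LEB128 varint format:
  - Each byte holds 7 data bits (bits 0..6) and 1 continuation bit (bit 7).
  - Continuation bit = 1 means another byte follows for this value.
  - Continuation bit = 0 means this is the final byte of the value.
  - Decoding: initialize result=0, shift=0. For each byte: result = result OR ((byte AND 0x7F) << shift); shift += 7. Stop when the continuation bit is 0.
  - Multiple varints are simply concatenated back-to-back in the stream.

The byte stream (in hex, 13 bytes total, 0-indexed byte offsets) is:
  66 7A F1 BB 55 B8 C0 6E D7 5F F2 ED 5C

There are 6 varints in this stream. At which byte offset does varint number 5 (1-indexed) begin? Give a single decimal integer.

Answer: 8

Derivation:
  byte[0]=0x66 cont=0 payload=0x66=102: acc |= 102<<0 -> acc=102 shift=7 [end]
Varint 1: bytes[0:1] = 66 -> value 102 (1 byte(s))
  byte[1]=0x7A cont=0 payload=0x7A=122: acc |= 122<<0 -> acc=122 shift=7 [end]
Varint 2: bytes[1:2] = 7A -> value 122 (1 byte(s))
  byte[2]=0xF1 cont=1 payload=0x71=113: acc |= 113<<0 -> acc=113 shift=7
  byte[3]=0xBB cont=1 payload=0x3B=59: acc |= 59<<7 -> acc=7665 shift=14
  byte[4]=0x55 cont=0 payload=0x55=85: acc |= 85<<14 -> acc=1400305 shift=21 [end]
Varint 3: bytes[2:5] = F1 BB 55 -> value 1400305 (3 byte(s))
  byte[5]=0xB8 cont=1 payload=0x38=56: acc |= 56<<0 -> acc=56 shift=7
  byte[6]=0xC0 cont=1 payload=0x40=64: acc |= 64<<7 -> acc=8248 shift=14
  byte[7]=0x6E cont=0 payload=0x6E=110: acc |= 110<<14 -> acc=1810488 shift=21 [end]
Varint 4: bytes[5:8] = B8 C0 6E -> value 1810488 (3 byte(s))
  byte[8]=0xD7 cont=1 payload=0x57=87: acc |= 87<<0 -> acc=87 shift=7
  byte[9]=0x5F cont=0 payload=0x5F=95: acc |= 95<<7 -> acc=12247 shift=14 [end]
Varint 5: bytes[8:10] = D7 5F -> value 12247 (2 byte(s))
  byte[10]=0xF2 cont=1 payload=0x72=114: acc |= 114<<0 -> acc=114 shift=7
  byte[11]=0xED cont=1 payload=0x6D=109: acc |= 109<<7 -> acc=14066 shift=14
  byte[12]=0x5C cont=0 payload=0x5C=92: acc |= 92<<14 -> acc=1521394 shift=21 [end]
Varint 6: bytes[10:13] = F2 ED 5C -> value 1521394 (3 byte(s))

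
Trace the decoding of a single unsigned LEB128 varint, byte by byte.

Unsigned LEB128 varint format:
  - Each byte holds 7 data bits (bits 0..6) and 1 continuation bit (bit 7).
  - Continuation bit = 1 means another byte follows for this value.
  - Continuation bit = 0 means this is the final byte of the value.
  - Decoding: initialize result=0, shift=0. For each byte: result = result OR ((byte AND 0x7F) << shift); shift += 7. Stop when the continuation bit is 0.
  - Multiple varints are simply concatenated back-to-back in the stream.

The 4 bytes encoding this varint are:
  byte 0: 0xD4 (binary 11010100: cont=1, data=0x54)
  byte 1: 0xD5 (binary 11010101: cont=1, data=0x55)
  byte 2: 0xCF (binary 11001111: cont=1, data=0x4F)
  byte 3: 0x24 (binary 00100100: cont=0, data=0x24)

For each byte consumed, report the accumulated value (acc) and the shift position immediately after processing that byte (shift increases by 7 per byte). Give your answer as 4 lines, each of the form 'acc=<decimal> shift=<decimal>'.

Answer: acc=84 shift=7
acc=10964 shift=14
acc=1305300 shift=21
acc=76802772 shift=28

Derivation:
byte 0=0xD4: payload=0x54=84, contrib = 84<<0 = 84; acc -> 84, shift -> 7
byte 1=0xD5: payload=0x55=85, contrib = 85<<7 = 10880; acc -> 10964, shift -> 14
byte 2=0xCF: payload=0x4F=79, contrib = 79<<14 = 1294336; acc -> 1305300, shift -> 21
byte 3=0x24: payload=0x24=36, contrib = 36<<21 = 75497472; acc -> 76802772, shift -> 28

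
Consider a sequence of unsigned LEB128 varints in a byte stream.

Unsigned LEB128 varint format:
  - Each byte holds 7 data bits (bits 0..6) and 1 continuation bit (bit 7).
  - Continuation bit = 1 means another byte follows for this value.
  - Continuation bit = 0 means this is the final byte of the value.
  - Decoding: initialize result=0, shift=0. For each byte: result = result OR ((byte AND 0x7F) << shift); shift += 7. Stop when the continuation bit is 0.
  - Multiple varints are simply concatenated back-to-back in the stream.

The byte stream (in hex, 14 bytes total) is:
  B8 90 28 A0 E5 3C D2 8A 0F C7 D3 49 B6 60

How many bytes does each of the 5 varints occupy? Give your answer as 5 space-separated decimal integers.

  byte[0]=0xB8 cont=1 payload=0x38=56: acc |= 56<<0 -> acc=56 shift=7
  byte[1]=0x90 cont=1 payload=0x10=16: acc |= 16<<7 -> acc=2104 shift=14
  byte[2]=0x28 cont=0 payload=0x28=40: acc |= 40<<14 -> acc=657464 shift=21 [end]
Varint 1: bytes[0:3] = B8 90 28 -> value 657464 (3 byte(s))
  byte[3]=0xA0 cont=1 payload=0x20=32: acc |= 32<<0 -> acc=32 shift=7
  byte[4]=0xE5 cont=1 payload=0x65=101: acc |= 101<<7 -> acc=12960 shift=14
  byte[5]=0x3C cont=0 payload=0x3C=60: acc |= 60<<14 -> acc=996000 shift=21 [end]
Varint 2: bytes[3:6] = A0 E5 3C -> value 996000 (3 byte(s))
  byte[6]=0xD2 cont=1 payload=0x52=82: acc |= 82<<0 -> acc=82 shift=7
  byte[7]=0x8A cont=1 payload=0x0A=10: acc |= 10<<7 -> acc=1362 shift=14
  byte[8]=0x0F cont=0 payload=0x0F=15: acc |= 15<<14 -> acc=247122 shift=21 [end]
Varint 3: bytes[6:9] = D2 8A 0F -> value 247122 (3 byte(s))
  byte[9]=0xC7 cont=1 payload=0x47=71: acc |= 71<<0 -> acc=71 shift=7
  byte[10]=0xD3 cont=1 payload=0x53=83: acc |= 83<<7 -> acc=10695 shift=14
  byte[11]=0x49 cont=0 payload=0x49=73: acc |= 73<<14 -> acc=1206727 shift=21 [end]
Varint 4: bytes[9:12] = C7 D3 49 -> value 1206727 (3 byte(s))
  byte[12]=0xB6 cont=1 payload=0x36=54: acc |= 54<<0 -> acc=54 shift=7
  byte[13]=0x60 cont=0 payload=0x60=96: acc |= 96<<7 -> acc=12342 shift=14 [end]
Varint 5: bytes[12:14] = B6 60 -> value 12342 (2 byte(s))

Answer: 3 3 3 3 2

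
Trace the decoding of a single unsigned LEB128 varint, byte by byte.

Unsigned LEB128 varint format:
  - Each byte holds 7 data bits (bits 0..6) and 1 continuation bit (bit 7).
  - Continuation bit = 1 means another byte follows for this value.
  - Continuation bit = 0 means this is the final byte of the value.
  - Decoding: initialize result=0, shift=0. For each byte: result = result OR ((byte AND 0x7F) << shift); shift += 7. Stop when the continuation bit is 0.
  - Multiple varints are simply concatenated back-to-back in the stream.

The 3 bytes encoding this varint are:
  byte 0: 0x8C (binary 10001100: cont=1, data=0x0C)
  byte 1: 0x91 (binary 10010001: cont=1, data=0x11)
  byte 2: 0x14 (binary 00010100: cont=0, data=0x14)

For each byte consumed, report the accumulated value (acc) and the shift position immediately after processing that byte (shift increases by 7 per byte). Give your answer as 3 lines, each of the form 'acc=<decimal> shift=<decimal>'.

Answer: acc=12 shift=7
acc=2188 shift=14
acc=329868 shift=21

Derivation:
byte 0=0x8C: payload=0x0C=12, contrib = 12<<0 = 12; acc -> 12, shift -> 7
byte 1=0x91: payload=0x11=17, contrib = 17<<7 = 2176; acc -> 2188, shift -> 14
byte 2=0x14: payload=0x14=20, contrib = 20<<14 = 327680; acc -> 329868, shift -> 21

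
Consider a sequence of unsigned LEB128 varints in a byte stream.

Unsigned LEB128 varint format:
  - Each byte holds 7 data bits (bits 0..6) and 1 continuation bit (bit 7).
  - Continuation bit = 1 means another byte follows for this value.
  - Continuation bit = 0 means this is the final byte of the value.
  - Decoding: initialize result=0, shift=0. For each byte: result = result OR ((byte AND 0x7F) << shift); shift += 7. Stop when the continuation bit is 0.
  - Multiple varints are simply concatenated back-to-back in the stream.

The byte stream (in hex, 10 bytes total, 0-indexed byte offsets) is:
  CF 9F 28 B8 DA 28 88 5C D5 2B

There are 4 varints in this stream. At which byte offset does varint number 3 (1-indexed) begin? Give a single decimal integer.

Answer: 6

Derivation:
  byte[0]=0xCF cont=1 payload=0x4F=79: acc |= 79<<0 -> acc=79 shift=7
  byte[1]=0x9F cont=1 payload=0x1F=31: acc |= 31<<7 -> acc=4047 shift=14
  byte[2]=0x28 cont=0 payload=0x28=40: acc |= 40<<14 -> acc=659407 shift=21 [end]
Varint 1: bytes[0:3] = CF 9F 28 -> value 659407 (3 byte(s))
  byte[3]=0xB8 cont=1 payload=0x38=56: acc |= 56<<0 -> acc=56 shift=7
  byte[4]=0xDA cont=1 payload=0x5A=90: acc |= 90<<7 -> acc=11576 shift=14
  byte[5]=0x28 cont=0 payload=0x28=40: acc |= 40<<14 -> acc=666936 shift=21 [end]
Varint 2: bytes[3:6] = B8 DA 28 -> value 666936 (3 byte(s))
  byte[6]=0x88 cont=1 payload=0x08=8: acc |= 8<<0 -> acc=8 shift=7
  byte[7]=0x5C cont=0 payload=0x5C=92: acc |= 92<<7 -> acc=11784 shift=14 [end]
Varint 3: bytes[6:8] = 88 5C -> value 11784 (2 byte(s))
  byte[8]=0xD5 cont=1 payload=0x55=85: acc |= 85<<0 -> acc=85 shift=7
  byte[9]=0x2B cont=0 payload=0x2B=43: acc |= 43<<7 -> acc=5589 shift=14 [end]
Varint 4: bytes[8:10] = D5 2B -> value 5589 (2 byte(s))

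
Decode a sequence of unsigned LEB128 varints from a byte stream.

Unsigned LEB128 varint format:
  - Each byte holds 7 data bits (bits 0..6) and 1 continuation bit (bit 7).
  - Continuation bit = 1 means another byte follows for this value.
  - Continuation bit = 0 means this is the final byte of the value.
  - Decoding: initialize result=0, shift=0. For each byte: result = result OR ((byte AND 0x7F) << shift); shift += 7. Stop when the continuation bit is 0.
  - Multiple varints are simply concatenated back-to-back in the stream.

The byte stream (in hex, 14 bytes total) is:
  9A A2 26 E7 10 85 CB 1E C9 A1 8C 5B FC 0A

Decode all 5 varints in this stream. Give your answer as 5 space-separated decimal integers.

Answer: 626970 2151 501125 191041737 1404

Derivation:
  byte[0]=0x9A cont=1 payload=0x1A=26: acc |= 26<<0 -> acc=26 shift=7
  byte[1]=0xA2 cont=1 payload=0x22=34: acc |= 34<<7 -> acc=4378 shift=14
  byte[2]=0x26 cont=0 payload=0x26=38: acc |= 38<<14 -> acc=626970 shift=21 [end]
Varint 1: bytes[0:3] = 9A A2 26 -> value 626970 (3 byte(s))
  byte[3]=0xE7 cont=1 payload=0x67=103: acc |= 103<<0 -> acc=103 shift=7
  byte[4]=0x10 cont=0 payload=0x10=16: acc |= 16<<7 -> acc=2151 shift=14 [end]
Varint 2: bytes[3:5] = E7 10 -> value 2151 (2 byte(s))
  byte[5]=0x85 cont=1 payload=0x05=5: acc |= 5<<0 -> acc=5 shift=7
  byte[6]=0xCB cont=1 payload=0x4B=75: acc |= 75<<7 -> acc=9605 shift=14
  byte[7]=0x1E cont=0 payload=0x1E=30: acc |= 30<<14 -> acc=501125 shift=21 [end]
Varint 3: bytes[5:8] = 85 CB 1E -> value 501125 (3 byte(s))
  byte[8]=0xC9 cont=1 payload=0x49=73: acc |= 73<<0 -> acc=73 shift=7
  byte[9]=0xA1 cont=1 payload=0x21=33: acc |= 33<<7 -> acc=4297 shift=14
  byte[10]=0x8C cont=1 payload=0x0C=12: acc |= 12<<14 -> acc=200905 shift=21
  byte[11]=0x5B cont=0 payload=0x5B=91: acc |= 91<<21 -> acc=191041737 shift=28 [end]
Varint 4: bytes[8:12] = C9 A1 8C 5B -> value 191041737 (4 byte(s))
  byte[12]=0xFC cont=1 payload=0x7C=124: acc |= 124<<0 -> acc=124 shift=7
  byte[13]=0x0A cont=0 payload=0x0A=10: acc |= 10<<7 -> acc=1404 shift=14 [end]
Varint 5: bytes[12:14] = FC 0A -> value 1404 (2 byte(s))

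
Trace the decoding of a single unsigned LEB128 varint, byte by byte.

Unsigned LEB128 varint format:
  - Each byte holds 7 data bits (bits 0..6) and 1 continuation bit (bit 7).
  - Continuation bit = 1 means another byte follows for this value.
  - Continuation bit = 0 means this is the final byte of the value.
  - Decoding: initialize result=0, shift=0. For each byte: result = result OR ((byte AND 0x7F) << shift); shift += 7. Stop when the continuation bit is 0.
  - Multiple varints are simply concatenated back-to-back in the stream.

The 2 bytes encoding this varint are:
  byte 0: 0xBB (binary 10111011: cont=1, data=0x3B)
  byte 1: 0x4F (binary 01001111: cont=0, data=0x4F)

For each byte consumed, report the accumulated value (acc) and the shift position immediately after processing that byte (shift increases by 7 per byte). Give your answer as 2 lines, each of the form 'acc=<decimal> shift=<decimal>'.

byte 0=0xBB: payload=0x3B=59, contrib = 59<<0 = 59; acc -> 59, shift -> 7
byte 1=0x4F: payload=0x4F=79, contrib = 79<<7 = 10112; acc -> 10171, shift -> 14

Answer: acc=59 shift=7
acc=10171 shift=14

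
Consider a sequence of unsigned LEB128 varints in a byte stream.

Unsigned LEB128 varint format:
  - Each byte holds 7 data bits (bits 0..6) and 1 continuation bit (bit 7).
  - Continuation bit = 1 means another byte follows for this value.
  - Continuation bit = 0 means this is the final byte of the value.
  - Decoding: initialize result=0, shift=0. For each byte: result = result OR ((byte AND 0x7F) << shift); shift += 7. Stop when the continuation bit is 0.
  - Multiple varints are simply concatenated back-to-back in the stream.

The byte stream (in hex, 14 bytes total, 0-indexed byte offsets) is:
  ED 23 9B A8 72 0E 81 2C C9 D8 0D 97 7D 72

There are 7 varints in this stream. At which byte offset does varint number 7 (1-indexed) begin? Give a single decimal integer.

  byte[0]=0xED cont=1 payload=0x6D=109: acc |= 109<<0 -> acc=109 shift=7
  byte[1]=0x23 cont=0 payload=0x23=35: acc |= 35<<7 -> acc=4589 shift=14 [end]
Varint 1: bytes[0:2] = ED 23 -> value 4589 (2 byte(s))
  byte[2]=0x9B cont=1 payload=0x1B=27: acc |= 27<<0 -> acc=27 shift=7
  byte[3]=0xA8 cont=1 payload=0x28=40: acc |= 40<<7 -> acc=5147 shift=14
  byte[4]=0x72 cont=0 payload=0x72=114: acc |= 114<<14 -> acc=1872923 shift=21 [end]
Varint 2: bytes[2:5] = 9B A8 72 -> value 1872923 (3 byte(s))
  byte[5]=0x0E cont=0 payload=0x0E=14: acc |= 14<<0 -> acc=14 shift=7 [end]
Varint 3: bytes[5:6] = 0E -> value 14 (1 byte(s))
  byte[6]=0x81 cont=1 payload=0x01=1: acc |= 1<<0 -> acc=1 shift=7
  byte[7]=0x2C cont=0 payload=0x2C=44: acc |= 44<<7 -> acc=5633 shift=14 [end]
Varint 4: bytes[6:8] = 81 2C -> value 5633 (2 byte(s))
  byte[8]=0xC9 cont=1 payload=0x49=73: acc |= 73<<0 -> acc=73 shift=7
  byte[9]=0xD8 cont=1 payload=0x58=88: acc |= 88<<7 -> acc=11337 shift=14
  byte[10]=0x0D cont=0 payload=0x0D=13: acc |= 13<<14 -> acc=224329 shift=21 [end]
Varint 5: bytes[8:11] = C9 D8 0D -> value 224329 (3 byte(s))
  byte[11]=0x97 cont=1 payload=0x17=23: acc |= 23<<0 -> acc=23 shift=7
  byte[12]=0x7D cont=0 payload=0x7D=125: acc |= 125<<7 -> acc=16023 shift=14 [end]
Varint 6: bytes[11:13] = 97 7D -> value 16023 (2 byte(s))
  byte[13]=0x72 cont=0 payload=0x72=114: acc |= 114<<0 -> acc=114 shift=7 [end]
Varint 7: bytes[13:14] = 72 -> value 114 (1 byte(s))

Answer: 13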